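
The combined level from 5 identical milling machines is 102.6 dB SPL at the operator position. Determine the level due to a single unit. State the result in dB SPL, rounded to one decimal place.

95.6 dB SPL

Dividing the total intensity by 5 lowers the level by 10·log₁₀ 5 = 6.990 dB: L₁ = 102.6 − 6.990.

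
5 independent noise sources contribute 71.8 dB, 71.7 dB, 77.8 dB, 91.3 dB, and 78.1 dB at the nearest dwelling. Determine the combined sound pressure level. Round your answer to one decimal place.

91.8 dB

For uncorrelated sources the intensities add, so convert each level to linear form, sum, and take 10·log₁₀ of the total.
Σ 10^(L/10) = 10^(71.8/10) + 10^(71.7/10) + 10^(77.8/10) + 10^(91.3/10) + 10^(78.1/10) = 1.504e+09.
L_total = 10·log₁₀(1.504e+09) = 91.77 dB.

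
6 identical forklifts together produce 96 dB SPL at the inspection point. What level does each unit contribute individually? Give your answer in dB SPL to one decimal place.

For N identical incoherent sources L_total = L₁ + 10·log₁₀ N, so L₁ = 96 − 10·log₁₀(6) = 96 − 7.782.

88.2 dB SPL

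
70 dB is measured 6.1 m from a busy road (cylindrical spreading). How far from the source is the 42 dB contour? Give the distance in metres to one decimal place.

3848.8 m

The 28.0 dB drop corresponds to a distance ratio of 10^(28.0/10) for a line source.
r₂ = 6.1·10^((70−42)/10) = 6.1·10^(28.0/10) = 3848.84 m.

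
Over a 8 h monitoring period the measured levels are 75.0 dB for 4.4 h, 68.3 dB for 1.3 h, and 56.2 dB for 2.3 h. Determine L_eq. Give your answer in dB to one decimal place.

72.7 dB

Weight each interval's intensity by its duration and average over T = 8 h:
Σ tᵢ·10^(Lᵢ/10) = 4.4·10^(75.0/10) + 1.3·10^(68.3/10) + 2.3·10^(56.2/10) = 1.489e+08.
L_eq = 10·log₁₀(1.489e+08/8) = 72.70 dB.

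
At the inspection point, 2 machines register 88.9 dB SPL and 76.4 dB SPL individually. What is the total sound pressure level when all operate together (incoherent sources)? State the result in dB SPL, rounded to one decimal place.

89.1 dB SPL

Incoherent sources combine by intensity addition: L_total = 10·log₁₀(Σ 10^(L_i/10)).
Σ 10^(L/10) = 10^(88.9/10) + 10^(76.4/10) = 8.199e+08.
L_total = 10·log₁₀(8.199e+08) = 89.14 dB SPL.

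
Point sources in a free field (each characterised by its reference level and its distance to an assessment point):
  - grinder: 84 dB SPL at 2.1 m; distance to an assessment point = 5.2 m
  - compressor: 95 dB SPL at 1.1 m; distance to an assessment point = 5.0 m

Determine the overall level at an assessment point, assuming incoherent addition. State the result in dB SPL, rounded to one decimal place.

Propagate each source to the receiver with L = L_ref − 20·log₁₀(r/r_ref), then add intensities.
grinder: 84 − 20·log₁₀(5.2/2.1) = 84 − 7.88 = 76.12 dB SPL.
compressor: 95 − 20·log₁₀(5.0/1.1) = 95 − 13.15 = 81.85 dB SPL.
Σ 10^(L/10) = 1.940e+08 → L_total = 10·log₁₀(1.940e+08) = 82.88 dB SPL.

82.9 dB SPL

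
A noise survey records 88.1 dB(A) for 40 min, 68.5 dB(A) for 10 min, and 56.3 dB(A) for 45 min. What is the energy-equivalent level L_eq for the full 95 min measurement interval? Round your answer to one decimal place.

84.4 dB(A)

The energy average is taken in the linear domain: L_eq = 10·log₁₀[(Σ tᵢ·10^(Lᵢ/10))/T], T = 95 min.
Σ tᵢ·10^(Lᵢ/10) = 40·10^(88.1/10) + 10·10^(68.5/10) + 45·10^(56.3/10) = 2.592e+10.
L_eq = 10·log₁₀(2.592e+10/95) = 84.36 dB(A).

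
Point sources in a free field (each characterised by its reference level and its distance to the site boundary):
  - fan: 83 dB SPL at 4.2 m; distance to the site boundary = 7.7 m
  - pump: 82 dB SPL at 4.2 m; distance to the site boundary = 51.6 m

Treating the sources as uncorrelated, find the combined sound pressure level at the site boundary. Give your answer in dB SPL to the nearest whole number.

78 dB SPL

Propagate each source to the receiver with L = L_ref − 20·log₁₀(r/r_ref), then add intensities.
fan: 83 − 20·log₁₀(7.7/4.2) = 83 − 5.26 = 77.74 dB SPL.
pump: 82 − 20·log₁₀(51.6/4.2) = 82 − 21.79 = 60.21 dB SPL.
Σ 10^(L/10) = 6.041e+07 → L_total = 10·log₁₀(6.041e+07) = 77.81 dB SPL.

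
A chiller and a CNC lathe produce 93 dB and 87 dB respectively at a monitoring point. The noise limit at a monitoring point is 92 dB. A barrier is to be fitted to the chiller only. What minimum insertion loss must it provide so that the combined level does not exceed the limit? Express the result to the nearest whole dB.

The untreated sources together contribute 10^(87/10) = 5.012e+08, i.e. 87.00 dB.
The limit corresponds to 10^(92/10) = 1.585e+09; subtracting the fixed part leaves 1.084e+09 for the chiller, i.e. 90.35 dB.
Required insertion loss = 93 − 90.35 = 2.65 dB.

3 dB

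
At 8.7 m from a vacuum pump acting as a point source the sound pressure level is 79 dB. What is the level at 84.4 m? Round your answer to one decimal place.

For a point source, L₂ = L₁ − 20·log₁₀(r₂/r₁).
L₂ = 79 − 20·log₁₀(84.4/8.7) = 79 − 19.736 = 59.26 dB.

59.3 dB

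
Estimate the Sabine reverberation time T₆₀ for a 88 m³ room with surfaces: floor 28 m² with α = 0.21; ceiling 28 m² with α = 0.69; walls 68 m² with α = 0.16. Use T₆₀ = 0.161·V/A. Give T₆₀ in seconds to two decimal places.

0.39 s

A = Σ Sᵢαᵢ = 28·0.21 + 28·0.69 + 68·0.16 = 36.08 m².
T₆₀ = 0.161·V/A = 0.161·88/36.08 = 0.393 s.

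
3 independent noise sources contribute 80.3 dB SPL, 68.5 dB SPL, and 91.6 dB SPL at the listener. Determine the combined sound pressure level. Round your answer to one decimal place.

For uncorrelated sources the intensities add, so convert each level to linear form, sum, and take 10·log₁₀ of the total.
Σ 10^(L/10) = 10^(80.3/10) + 10^(68.5/10) + 10^(91.6/10) = 1.560e+09.
L_total = 10·log₁₀(1.560e+09) = 91.93 dB SPL.

91.9 dB SPL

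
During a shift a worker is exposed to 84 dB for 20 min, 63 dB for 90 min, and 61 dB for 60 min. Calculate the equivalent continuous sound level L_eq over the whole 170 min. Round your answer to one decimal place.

74.9 dB

L_eq = 10·log₁₀[(1/T)·Σ tᵢ·10^(Lᵢ/10)] with T = 170 min.
Σ tᵢ·10^(Lᵢ/10) = 20·10^(84/10) + 90·10^(63/10) + 60·10^(61/10) = 5.279e+09.
L_eq = 10·log₁₀(5.279e+09/170) = 74.92 dB.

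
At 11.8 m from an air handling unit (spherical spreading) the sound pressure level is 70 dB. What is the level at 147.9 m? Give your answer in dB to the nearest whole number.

48 dB

Spherical spreading from a point source gives a 20·log₁₀(r₂/r₁) drop.
L₂ = 70 − 20·log₁₀(147.9/11.8) = 70 − 21.962 = 48.04 dB.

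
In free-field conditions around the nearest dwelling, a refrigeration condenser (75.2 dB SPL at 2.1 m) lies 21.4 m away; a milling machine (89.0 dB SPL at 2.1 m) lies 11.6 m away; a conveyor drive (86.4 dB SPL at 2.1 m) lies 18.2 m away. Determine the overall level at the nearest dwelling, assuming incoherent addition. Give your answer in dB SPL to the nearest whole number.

First find each source's level at the receiver (point-source: −20·log₁₀(r/r_ref)), then combine on an intensity basis.
refrigeration condenser: 75.2 − 20·log₁₀(21.4/2.1) = 75.2 − 20.16 = 55.04 dB SPL.
milling machine: 89.0 − 20·log₁₀(11.6/2.1) = 89.0 − 14.84 = 74.16 dB SPL.
conveyor drive: 86.4 − 20·log₁₀(18.2/2.1) = 86.4 − 18.76 = 67.64 dB SPL.
Σ 10^(L/10) = 3.216e+07 → L_total = 10·log₁₀(3.216e+07) = 75.07 dB SPL.

75 dB SPL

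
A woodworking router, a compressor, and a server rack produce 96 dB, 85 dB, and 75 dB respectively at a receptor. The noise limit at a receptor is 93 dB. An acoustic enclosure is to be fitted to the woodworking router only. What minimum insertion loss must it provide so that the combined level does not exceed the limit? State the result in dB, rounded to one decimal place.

3.8 dB

Fixed contribution from the other sources: Σ 10^(L/10) = 10^(85/10) + 10^(75/10) = 3.479e+08 (85.41 dB).
To meet 93 dB overall, the treated woodworking router may contribute at most 10^(93/10) − 3.479e+08 = 1.647e+09, i.e. 92.17 dB.
So the woodworking router must be reduced from 96 to 92.17 dB: IL = 3.83 dB.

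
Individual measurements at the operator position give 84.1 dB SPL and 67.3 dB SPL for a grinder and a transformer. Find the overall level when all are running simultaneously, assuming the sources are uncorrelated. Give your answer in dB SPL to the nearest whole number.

84 dB SPL

For uncorrelated sources the intensities add, so convert each level to linear form, sum, and take 10·log₁₀ of the total.
Σ 10^(L/10) = 10^(84.1/10) + 10^(67.3/10) = 2.624e+08.
L_total = 10·log₁₀(2.624e+08) = 84.19 dB SPL.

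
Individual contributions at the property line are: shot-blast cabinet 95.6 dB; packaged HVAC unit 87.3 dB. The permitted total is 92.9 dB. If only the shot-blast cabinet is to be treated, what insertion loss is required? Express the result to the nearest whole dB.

Everything except the shot-blast cabinet sums to 10^(87.3/10) = 5.370e+08 in linear terms, 87.30 dB.
To meet 92.9 dB overall, the treated shot-blast cabinet may contribute at most 10^(92.9/10) − 5.370e+08 = 1.413e+09, i.e. 91.50 dB.
Required insertion loss = 95.6 − 91.50 = 4.10 dB.

4 dB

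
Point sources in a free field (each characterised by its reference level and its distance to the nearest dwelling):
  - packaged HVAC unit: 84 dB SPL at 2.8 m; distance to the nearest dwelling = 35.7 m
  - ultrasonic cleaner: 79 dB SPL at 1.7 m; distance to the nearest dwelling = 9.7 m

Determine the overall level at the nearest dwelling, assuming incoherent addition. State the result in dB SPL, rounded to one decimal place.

66.0 dB SPL

First find each source's level at the receiver (point-source: −20·log₁₀(r/r_ref)), then combine on an intensity basis.
packaged HVAC unit: 84 − 20·log₁₀(35.7/2.8) = 84 − 22.11 = 61.89 dB SPL.
ultrasonic cleaner: 79 − 20·log₁₀(9.7/1.7) = 79 − 15.13 = 63.87 dB SPL.
Σ 10^(L/10) = 3.985e+06 → L_total = 10·log₁₀(3.985e+06) = 66.00 dB SPL.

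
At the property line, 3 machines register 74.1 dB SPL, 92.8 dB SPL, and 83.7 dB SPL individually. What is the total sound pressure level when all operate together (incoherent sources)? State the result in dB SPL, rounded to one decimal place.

93.4 dB SPL

Incoherent sources combine by intensity addition: L_total = 10·log₁₀(Σ 10^(L_i/10)).
Σ 10^(L/10) = 10^(74.1/10) + 10^(92.8/10) + 10^(83.7/10) = 2.166e+09.
L_total = 10·log₁₀(2.166e+09) = 93.36 dB SPL.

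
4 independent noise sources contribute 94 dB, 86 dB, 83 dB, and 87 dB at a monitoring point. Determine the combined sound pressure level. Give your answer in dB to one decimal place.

For uncorrelated sources the intensities add, so convert each level to linear form, sum, and take 10·log₁₀ of the total.
Σ 10^(L/10) = 10^(94/10) + 10^(86/10) + 10^(83/10) + 10^(87/10) = 3.611e+09.
L_total = 10·log₁₀(3.611e+09) = 95.58 dB.

95.6 dB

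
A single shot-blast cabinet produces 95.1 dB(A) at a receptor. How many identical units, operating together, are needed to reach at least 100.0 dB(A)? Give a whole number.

The shortfall is 100.0 − 95.1 = 4.9 dB, and N units add 10·log₁₀ N, so need 10·log₁₀ N ≥ 4.9.
N ≥ 10^(4.9/10) = 3.090, so N = 4.

4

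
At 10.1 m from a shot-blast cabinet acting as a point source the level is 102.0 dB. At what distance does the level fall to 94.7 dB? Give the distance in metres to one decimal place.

23.4 m

For a point source L₁ − L₂ = 20·log₁₀(r₂/r₁), so r₂ = r₁·10^((L₁−L₂)/20).
r₂ = 10.1·10^((102.0−94.7)/20) = 10.1·10^(7.3/20) = 23.41 m.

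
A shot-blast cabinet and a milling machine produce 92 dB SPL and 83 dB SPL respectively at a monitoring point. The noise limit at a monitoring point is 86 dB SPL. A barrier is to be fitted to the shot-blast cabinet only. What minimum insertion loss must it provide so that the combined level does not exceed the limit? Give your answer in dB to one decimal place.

The untreated sources together contribute 10^(83/10) = 1.995e+08, i.e. 83.00 dB SPL.
To meet 86 dB SPL overall, the treated shot-blast cabinet may contribute at most 10^(86/10) − 1.995e+08 = 1.986e+08, i.e. 82.98 dB SPL.
So the shot-blast cabinet must be reduced from 92 to 82.98 dB SPL: IL = 9.02 dB.

9.0 dB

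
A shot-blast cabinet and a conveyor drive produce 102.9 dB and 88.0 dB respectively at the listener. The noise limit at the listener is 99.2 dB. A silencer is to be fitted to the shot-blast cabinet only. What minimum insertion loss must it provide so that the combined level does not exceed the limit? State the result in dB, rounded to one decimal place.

4.0 dB

The untreated sources together contribute 10^(88.0/10) = 6.310e+08, i.e. 88.00 dB.
The limit corresponds to 10^(99.2/10) = 8.318e+09; subtracting the fixed part leaves 7.687e+09 for the shot-blast cabinet, i.e. 98.86 dB.
Required insertion loss = 102.9 − 98.86 = 4.04 dB.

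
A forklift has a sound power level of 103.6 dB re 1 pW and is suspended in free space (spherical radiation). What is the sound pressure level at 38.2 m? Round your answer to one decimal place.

61.0 dB

Free-field spherical radiation: L_p = L_w − 10·log₁₀(4π·r²), r = 38.2 m.
4π·r² = 1.834e+04 m², 10·log₁₀ of that is 42.633 dB.
L_p = 103.6 − 42.633 = 60.97 dB.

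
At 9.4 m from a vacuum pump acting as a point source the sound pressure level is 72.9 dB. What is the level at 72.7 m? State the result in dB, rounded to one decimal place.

For a point source, L₂ = L₁ − 20·log₁₀(r₂/r₁).
L₂ = 72.9 − 20·log₁₀(72.7/9.4) = 72.9 − 17.768 = 55.13 dB.

55.1 dB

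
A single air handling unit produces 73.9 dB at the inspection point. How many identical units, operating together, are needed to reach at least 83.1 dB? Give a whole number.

N identical sources give L₁ + 10·log₁₀ N, so require 10·log₁₀ N ≥ 83.1 − 73.9 = 9.2 dB.
N ≥ 10^(9.2/10) = 8.318, so N = 9.

9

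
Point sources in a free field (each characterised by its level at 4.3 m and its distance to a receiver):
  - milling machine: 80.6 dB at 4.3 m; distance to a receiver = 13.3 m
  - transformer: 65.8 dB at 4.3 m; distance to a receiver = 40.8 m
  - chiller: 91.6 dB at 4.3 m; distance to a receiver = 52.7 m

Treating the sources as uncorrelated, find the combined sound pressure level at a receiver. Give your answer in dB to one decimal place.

Propagate each source to the receiver with L = L_ref − 20·log₁₀(r/r_ref), then add intensities.
milling machine: 80.6 − 20·log₁₀(13.3/4.3) = 80.6 − 9.81 = 70.79 dB.
transformer: 65.8 − 20·log₁₀(40.8/4.3) = 65.8 − 19.54 = 46.26 dB.
chiller: 91.6 − 20·log₁₀(52.7/4.3) = 91.6 − 21.77 = 69.83 dB.
Σ 10^(L/10) = 2.167e+07 → L_total = 10·log₁₀(2.167e+07) = 73.36 dB.

73.4 dB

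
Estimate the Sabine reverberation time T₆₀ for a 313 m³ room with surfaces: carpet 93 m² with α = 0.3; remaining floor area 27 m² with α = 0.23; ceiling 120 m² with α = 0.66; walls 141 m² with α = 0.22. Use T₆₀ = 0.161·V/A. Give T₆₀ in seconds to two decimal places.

Total absorption A = 93·0.3 + 27·0.23 + 120·0.66 + 141·0.22 = 144.33 m² sabins.
T₆₀ = 0.161 × 313 / 144.33 = 0.349 s.

0.35 s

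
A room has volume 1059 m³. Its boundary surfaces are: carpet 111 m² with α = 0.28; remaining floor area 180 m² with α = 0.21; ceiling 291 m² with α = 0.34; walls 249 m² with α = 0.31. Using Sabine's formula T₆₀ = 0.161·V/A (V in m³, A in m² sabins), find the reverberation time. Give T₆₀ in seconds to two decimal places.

Summing Sᵢαᵢ: 111·0.28 + 180·0.21 + 291·0.34 + 249·0.31 = 245.01 m².
T₆₀ = 0.161 × 1059 / 245.01 = 0.696 s.

0.70 s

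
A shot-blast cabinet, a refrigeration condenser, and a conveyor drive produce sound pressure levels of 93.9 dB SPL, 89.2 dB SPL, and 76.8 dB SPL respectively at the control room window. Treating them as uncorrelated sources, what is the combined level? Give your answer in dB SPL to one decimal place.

Incoherent sources combine by intensity addition: L_total = 10·log₁₀(Σ 10^(L_i/10)).
Σ 10^(L/10) = 10^(93.9/10) + 10^(89.2/10) + 10^(76.8/10) = 3.334e+09.
L_total = 10·log₁₀(3.334e+09) = 95.23 dB SPL.

95.2 dB SPL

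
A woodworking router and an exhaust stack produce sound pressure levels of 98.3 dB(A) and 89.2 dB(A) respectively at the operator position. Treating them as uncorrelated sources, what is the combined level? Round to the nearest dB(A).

For uncorrelated sources the intensities add, so convert each level to linear form, sum, and take 10·log₁₀ of the total.
Σ 10^(L/10) = 10^(98.3/10) + 10^(89.2/10) = 7.593e+09.
L_total = 10·log₁₀(7.593e+09) = 98.80 dB(A).

99 dB(A)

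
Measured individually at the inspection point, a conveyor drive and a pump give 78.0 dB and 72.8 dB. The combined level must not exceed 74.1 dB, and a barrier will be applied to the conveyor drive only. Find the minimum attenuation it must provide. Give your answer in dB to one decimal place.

9.8 dB

The untreated sources together contribute 10^(72.8/10) = 1.905e+07, i.e. 72.80 dB.
To meet 74.1 dB overall, the treated conveyor drive may contribute at most 10^(74.1/10) − 1.905e+07 = 6.649e+06, i.e. 68.23 dB.
Required insertion loss = 78.0 − 68.23 = 9.77 dB.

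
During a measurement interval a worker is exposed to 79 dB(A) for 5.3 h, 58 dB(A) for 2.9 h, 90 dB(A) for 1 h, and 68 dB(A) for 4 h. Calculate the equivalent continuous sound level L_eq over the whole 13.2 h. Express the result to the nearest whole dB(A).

80 dB(A)

L_eq = 10·log₁₀[(1/T)·Σ tᵢ·10^(Lᵢ/10)] with T = 13.2 h.
Σ tᵢ·10^(Lᵢ/10) = 5.3·10^(79/10) + 2.9·10^(58/10) + 1·10^(90/10) + 4·10^(68/10) = 1.448e+09.
L_eq = 10·log₁₀(1.448e+09/13.2) = 80.40 dB(A).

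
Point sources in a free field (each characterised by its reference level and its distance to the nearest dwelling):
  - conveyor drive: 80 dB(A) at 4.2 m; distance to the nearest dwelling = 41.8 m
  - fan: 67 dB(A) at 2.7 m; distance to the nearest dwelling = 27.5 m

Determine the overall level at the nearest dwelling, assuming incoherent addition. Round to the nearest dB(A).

60 dB(A)

Apply inverse-square spreading to bring every level to the receiver, then sum 10^(L/10).
conveyor drive: 80 − 20·log₁₀(41.8/4.2) = 80 − 19.96 = 60.04 dB(A).
fan: 67 − 20·log₁₀(27.5/2.7) = 67 − 20.16 = 46.84 dB(A).
Σ 10^(L/10) = 1.058e+06 → L_total = 10·log₁₀(1.058e+06) = 60.24 dB(A).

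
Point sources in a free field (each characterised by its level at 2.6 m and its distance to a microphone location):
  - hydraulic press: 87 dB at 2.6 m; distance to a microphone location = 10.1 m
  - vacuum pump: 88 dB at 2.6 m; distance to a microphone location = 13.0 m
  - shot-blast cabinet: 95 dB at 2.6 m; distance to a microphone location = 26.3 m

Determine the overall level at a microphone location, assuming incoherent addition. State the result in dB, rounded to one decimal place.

79.5 dB

First find each source's level at the receiver (point-source: −20·log₁₀(r/r_ref)), then combine on an intensity basis.
hydraulic press: 87 − 20·log₁₀(10.1/2.6) = 87 − 11.79 = 75.21 dB.
vacuum pump: 88 − 20·log₁₀(13.0/2.6) = 88 − 13.98 = 74.02 dB.
shot-blast cabinet: 95 − 20·log₁₀(26.3/2.6) = 95 − 20.10 = 74.90 dB.
Σ 10^(L/10) = 8.936e+07 → L_total = 10·log₁₀(8.936e+07) = 79.51 dB.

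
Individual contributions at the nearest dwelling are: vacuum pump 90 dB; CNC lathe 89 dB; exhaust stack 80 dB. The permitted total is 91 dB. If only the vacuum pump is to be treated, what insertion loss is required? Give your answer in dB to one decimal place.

Everything except the vacuum pump sums to 10^(89/10) + 10^(80/10) = 8.943e+08 in linear terms, 89.51 dB.
To meet 91 dB overall, the treated vacuum pump may contribute at most 10^(91/10) − 8.943e+08 = 3.646e+08, i.e. 85.62 dB.
So the vacuum pump must be reduced from 90 to 85.62 dB: IL = 4.38 dB.

4.4 dB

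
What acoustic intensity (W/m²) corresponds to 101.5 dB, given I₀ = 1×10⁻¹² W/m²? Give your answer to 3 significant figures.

0.0141 W/m²

L = 10·log₁₀(I/I₀) ⇒ I = I₀·10^(L/10) = 10⁻¹² × 10^10.15.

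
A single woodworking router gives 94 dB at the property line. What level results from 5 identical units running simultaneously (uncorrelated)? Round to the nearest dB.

L_total = L₁ + 10·log₁₀ N for N identical incoherent sources.
L_total = 94 + 10·log₁₀(5) = 94 + 6.990 = 100.99 dB.

101 dB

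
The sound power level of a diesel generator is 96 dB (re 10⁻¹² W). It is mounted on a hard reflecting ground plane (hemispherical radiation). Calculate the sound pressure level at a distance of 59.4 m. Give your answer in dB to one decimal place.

L_p = L_w − 10·log₁₀(2π·r²) with r = 59.4 m.
2π·r² = 2.217e+04 m², 10·log₁₀ of that is 43.458 dB.
L_p = 96 − 43.458 = 52.54 dB.

52.5 dB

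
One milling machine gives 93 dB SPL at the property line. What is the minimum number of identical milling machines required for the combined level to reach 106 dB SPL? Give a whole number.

The shortfall is 106 − 93 = 13.0 dB, and N units add 10·log₁₀ N, so need 10·log₁₀ N ≥ 13.0.
N ≥ 10^(13.0/10) = 19.953, so N = 20.

20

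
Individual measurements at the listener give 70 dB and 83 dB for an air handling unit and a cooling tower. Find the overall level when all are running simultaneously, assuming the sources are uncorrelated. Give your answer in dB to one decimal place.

For uncorrelated sources the intensities add, so convert each level to linear form, sum, and take 10·log₁₀ of the total.
Σ 10^(L/10) = 10^(70/10) + 10^(83/10) = 2.095e+08.
L_total = 10·log₁₀(2.095e+08) = 83.21 dB.

83.2 dB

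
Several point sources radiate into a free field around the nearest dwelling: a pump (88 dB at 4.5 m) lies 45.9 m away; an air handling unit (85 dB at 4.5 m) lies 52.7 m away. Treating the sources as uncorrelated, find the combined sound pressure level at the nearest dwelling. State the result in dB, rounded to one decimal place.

69.2 dB

Propagate each source to the receiver with L = L_ref − 20·log₁₀(r/r_ref), then add intensities.
pump: 88 − 20·log₁₀(45.9/4.5) = 88 − 20.17 = 67.83 dB.
air handling unit: 85 − 20·log₁₀(52.7/4.5) = 85 − 21.37 = 63.63 dB.
Σ 10^(L/10) = 8.370e+06 → L_total = 10·log₁₀(8.370e+06) = 69.23 dB.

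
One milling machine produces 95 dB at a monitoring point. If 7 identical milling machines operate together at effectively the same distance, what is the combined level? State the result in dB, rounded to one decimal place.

103.5 dB

L_total = L₁ + 10·log₁₀ N for N identical incoherent sources.
L_total = 95 + 10·log₁₀(7) = 95 + 8.451 = 103.45 dB.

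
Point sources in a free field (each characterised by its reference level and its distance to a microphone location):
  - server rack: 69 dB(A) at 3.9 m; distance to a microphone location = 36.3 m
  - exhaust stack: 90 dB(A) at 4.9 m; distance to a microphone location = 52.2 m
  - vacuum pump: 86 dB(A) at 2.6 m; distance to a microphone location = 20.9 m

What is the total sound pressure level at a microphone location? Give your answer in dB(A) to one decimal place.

71.8 dB(A)

Apply inverse-square spreading to bring every level to the receiver, then sum 10^(L/10).
server rack: 69 − 20·log₁₀(36.3/3.9) = 69 − 19.38 = 49.62 dB(A).
exhaust stack: 90 − 20·log₁₀(52.2/4.9) = 90 − 20.55 = 69.45 dB(A).
vacuum pump: 86 − 20·log₁₀(20.9/2.6) = 86 − 18.10 = 67.90 dB(A).
Σ 10^(L/10) = 1.506e+07 → L_total = 10·log₁₀(1.506e+07) = 71.78 dB(A).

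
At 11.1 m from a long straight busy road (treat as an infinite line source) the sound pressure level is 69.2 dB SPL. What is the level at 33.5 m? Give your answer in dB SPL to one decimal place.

Line-source attenuation: ΔL = 10·log₁₀(r₂/r₁) = 10·log₁₀(33.5/11.1) = 4.797 dB.
L₂ = 69.2 − 10·log₁₀(33.5/11.1) = 69.2 − 4.797 = 64.40 dB SPL.

64.4 dB SPL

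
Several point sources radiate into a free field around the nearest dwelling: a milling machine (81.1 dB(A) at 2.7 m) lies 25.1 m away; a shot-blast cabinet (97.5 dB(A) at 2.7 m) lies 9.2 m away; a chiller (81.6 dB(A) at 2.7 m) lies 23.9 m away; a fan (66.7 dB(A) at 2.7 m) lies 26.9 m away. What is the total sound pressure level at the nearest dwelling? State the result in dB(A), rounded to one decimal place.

86.9 dB(A)

Propagate each source to the receiver with L = L_ref − 20·log₁₀(r/r_ref), then add intensities.
milling machine: 81.1 − 20·log₁₀(25.1/2.7) = 81.1 − 19.37 = 61.73 dB(A).
shot-blast cabinet: 97.5 − 20·log₁₀(9.2/2.7) = 97.5 − 10.65 = 86.85 dB(A).
chiller: 81.6 − 20·log₁₀(23.9/2.7) = 81.6 − 18.94 = 62.66 dB(A).
fan: 66.7 − 20·log₁₀(26.9/2.7) = 66.7 − 19.97 = 46.73 dB(A).
Σ 10^(L/10) = 4.877e+08 → L_total = 10·log₁₀(4.877e+08) = 86.88 dB(A).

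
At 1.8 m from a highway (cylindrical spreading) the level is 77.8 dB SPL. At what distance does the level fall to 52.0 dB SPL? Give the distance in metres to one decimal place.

684.3 m

Line-source spreading drops the level by 10·log₁₀(r₂/r₁); inverting, r₂/r₁ = 10^(ΔL/10).
r₂ = 1.8·10^((77.8−52.0)/10) = 1.8·10^(25.8/10) = 684.34 m.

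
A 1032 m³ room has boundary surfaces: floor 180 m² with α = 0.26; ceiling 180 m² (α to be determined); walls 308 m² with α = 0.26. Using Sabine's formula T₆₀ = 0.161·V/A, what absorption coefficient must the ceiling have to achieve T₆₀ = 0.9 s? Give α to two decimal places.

From T₆₀ = 0.161·V/A, the target T₆₀ = 0.9 s needs A = 0.161·1032/0.9 = 184.61 m².
Absorption from the other surfaces = 180·0.26 + 308·0.26 = 126.88 m², so the ceiling must supply 57.73 m² over 180 m².
α = 57.73/180 = 0.321.

0.32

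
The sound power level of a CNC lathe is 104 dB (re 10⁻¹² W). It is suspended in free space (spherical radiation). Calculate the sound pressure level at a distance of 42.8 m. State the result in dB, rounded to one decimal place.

Free-field spherical radiation: L_p = L_w − 10·log₁₀(4π·r²), r = 42.8 m.
4π·r² = 2.302e+04 m², 10·log₁₀ of that is 43.621 dB.
L_p = 104 − 43.621 = 60.38 dB.

60.4 dB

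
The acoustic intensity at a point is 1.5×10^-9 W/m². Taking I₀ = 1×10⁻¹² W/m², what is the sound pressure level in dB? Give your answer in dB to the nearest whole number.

I/I₀ = 1.5×10^-9/10⁻¹² = 1.5×10^3, and L = 10·log₁₀(I/I₀).
L = 10·(0.1761 + 3) = 31.76 dB.

32 dB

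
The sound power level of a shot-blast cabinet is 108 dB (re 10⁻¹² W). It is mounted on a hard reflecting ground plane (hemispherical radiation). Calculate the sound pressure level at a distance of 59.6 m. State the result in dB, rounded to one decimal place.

64.5 dB

The power spreads over a hemisphere of area 2π·r², so L_p = L_w − 10·log₁₀(2π·r²).
2π·r² = 2.232e+04 m², 10·log₁₀ of that is 43.487 dB.
L_p = 108 − 43.487 = 64.51 dB.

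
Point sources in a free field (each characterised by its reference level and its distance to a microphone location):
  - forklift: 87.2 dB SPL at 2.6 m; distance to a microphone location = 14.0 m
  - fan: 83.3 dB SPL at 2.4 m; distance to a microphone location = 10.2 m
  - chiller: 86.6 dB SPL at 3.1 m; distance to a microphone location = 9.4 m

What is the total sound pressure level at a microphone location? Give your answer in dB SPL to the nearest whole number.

First find each source's level at the receiver (point-source: −20·log₁₀(r/r_ref)), then combine on an intensity basis.
forklift: 87.2 − 20·log₁₀(14.0/2.6) = 87.2 − 14.62 = 72.58 dB SPL.
fan: 83.3 − 20·log₁₀(10.2/2.4) = 83.3 − 12.57 = 70.73 dB SPL.
chiller: 86.6 − 20·log₁₀(9.4/3.1) = 86.6 − 9.64 = 76.96 dB SPL.
Σ 10^(L/10) = 7.965e+07 → L_total = 10·log₁₀(7.965e+07) = 79.01 dB SPL.

79 dB SPL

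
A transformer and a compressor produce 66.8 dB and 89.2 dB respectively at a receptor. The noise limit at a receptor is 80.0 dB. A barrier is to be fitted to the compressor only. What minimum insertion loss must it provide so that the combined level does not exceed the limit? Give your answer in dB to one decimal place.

Fixed contribution from the other source: Σ 10^(L/10) = 10^(66.8/10) = 4.786e+06 (66.80 dB).
The limit corresponds to 10^(80.0/10) = 1.000e+08; subtracting the fixed part leaves 9.521e+07 for the compressor, i.e. 79.79 dB.
Required insertion loss = 89.2 − 79.79 = 9.41 dB.

9.4 dB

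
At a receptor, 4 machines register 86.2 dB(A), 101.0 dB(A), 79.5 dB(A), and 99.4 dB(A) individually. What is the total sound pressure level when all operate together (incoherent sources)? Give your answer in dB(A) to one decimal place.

For uncorrelated sources the intensities add, so convert each level to linear form, sum, and take 10·log₁₀ of the total.
Σ 10^(L/10) = 10^(86.2/10) + 10^(101.0/10) + 10^(79.5/10) + 10^(99.4/10) = 2.180e+10.
L_total = 10·log₁₀(2.180e+10) = 103.39 dB(A).

103.4 dB(A)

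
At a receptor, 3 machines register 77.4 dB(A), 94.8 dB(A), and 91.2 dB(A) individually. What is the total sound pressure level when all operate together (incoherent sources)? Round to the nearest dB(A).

96 dB(A)

For uncorrelated sources the intensities add, so convert each level to linear form, sum, and take 10·log₁₀ of the total.
Σ 10^(L/10) = 10^(77.4/10) + 10^(94.8/10) + 10^(91.2/10) = 4.393e+09.
L_total = 10·log₁₀(4.393e+09) = 96.43 dB(A).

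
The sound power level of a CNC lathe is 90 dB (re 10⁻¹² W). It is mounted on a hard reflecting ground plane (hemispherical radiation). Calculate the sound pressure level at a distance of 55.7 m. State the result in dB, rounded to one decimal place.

Free-field hemispherical radiation: L_p = L_w − 10·log₁₀(2π·r²), r = 55.7 m.
2π·r² = 1.949e+04 m², 10·log₁₀ of that is 42.899 dB.
L_p = 90 − 42.899 = 47.10 dB.

47.1 dB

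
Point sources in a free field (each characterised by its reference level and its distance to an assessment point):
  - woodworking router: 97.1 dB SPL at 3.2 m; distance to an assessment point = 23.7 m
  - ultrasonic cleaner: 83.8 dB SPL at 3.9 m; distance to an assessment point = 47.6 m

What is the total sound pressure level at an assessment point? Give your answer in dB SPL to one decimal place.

79.8 dB SPL

Propagate each source to the receiver with L = L_ref − 20·log₁₀(r/r_ref), then add intensities.
woodworking router: 97.1 − 20·log₁₀(23.7/3.2) = 97.1 − 17.39 = 79.71 dB SPL.
ultrasonic cleaner: 83.8 − 20·log₁₀(47.6/3.9) = 83.8 − 21.73 = 62.07 dB SPL.
Σ 10^(L/10) = 9.511e+07 → L_total = 10·log₁₀(9.511e+07) = 79.78 dB SPL.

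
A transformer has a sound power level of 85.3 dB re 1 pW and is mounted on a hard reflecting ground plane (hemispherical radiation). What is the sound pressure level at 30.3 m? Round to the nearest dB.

48 dB

The power spreads over a hemisphere of area 2π·r², so L_p = L_w − 10·log₁₀(2π·r²).
2π·r² = 5769 m², 10·log₁₀ of that is 37.611 dB.
L_p = 85.3 − 37.611 = 47.69 dB.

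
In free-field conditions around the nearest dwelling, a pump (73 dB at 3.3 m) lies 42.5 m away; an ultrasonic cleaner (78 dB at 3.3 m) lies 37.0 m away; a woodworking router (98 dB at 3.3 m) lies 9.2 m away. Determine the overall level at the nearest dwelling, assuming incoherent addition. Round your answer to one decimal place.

89.1 dB

Propagate each source to the receiver with L = L_ref − 20·log₁₀(r/r_ref), then add intensities.
pump: 73 − 20·log₁₀(42.5/3.3) = 73 − 22.20 = 50.80 dB.
ultrasonic cleaner: 78 − 20·log₁₀(37.0/3.3) = 78 − 20.99 = 57.01 dB.
woodworking router: 98 − 20·log₁₀(9.2/3.3) = 98 − 8.91 = 89.09 dB.
Σ 10^(L/10) = 8.124e+08 → L_total = 10·log₁₀(8.124e+08) = 89.10 dB.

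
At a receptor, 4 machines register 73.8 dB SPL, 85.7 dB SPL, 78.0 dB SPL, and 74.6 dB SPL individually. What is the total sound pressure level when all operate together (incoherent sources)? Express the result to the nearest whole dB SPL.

87 dB SPL

For uncorrelated sources the intensities add, so convert each level to linear form, sum, and take 10·log₁₀ of the total.
Σ 10^(L/10) = 10^(73.8/10) + 10^(85.7/10) + 10^(78.0/10) + 10^(74.6/10) = 4.875e+08.
L_total = 10·log₁₀(4.875e+08) = 86.88 dB SPL.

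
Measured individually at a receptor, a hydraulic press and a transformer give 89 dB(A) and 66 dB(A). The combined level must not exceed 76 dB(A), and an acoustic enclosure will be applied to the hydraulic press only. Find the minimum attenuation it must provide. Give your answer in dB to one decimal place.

Fixed contribution from the other source: Σ 10^(L/10) = 10^(66/10) = 3.981e+06 (66.00 dB(A)).
To meet 76 dB(A) overall, the treated hydraulic press may contribute at most 10^(76/10) − 3.981e+06 = 3.583e+07, i.e. 75.54 dB(A).
Required insertion loss = 89 − 75.54 = 13.46 dB.

13.5 dB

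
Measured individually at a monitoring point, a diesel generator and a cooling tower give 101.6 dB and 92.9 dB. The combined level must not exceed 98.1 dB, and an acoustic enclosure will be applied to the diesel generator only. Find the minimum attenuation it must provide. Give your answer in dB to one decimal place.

5.1 dB

The untreated sources together contribute 10^(92.9/10) = 1.950e+09, i.e. 92.90 dB.
To meet 98.1 dB overall, the treated diesel generator may contribute at most 10^(98.1/10) − 1.950e+09 = 4.507e+09, i.e. 96.54 dB.
Required insertion loss = 101.6 − 96.54 = 5.06 dB.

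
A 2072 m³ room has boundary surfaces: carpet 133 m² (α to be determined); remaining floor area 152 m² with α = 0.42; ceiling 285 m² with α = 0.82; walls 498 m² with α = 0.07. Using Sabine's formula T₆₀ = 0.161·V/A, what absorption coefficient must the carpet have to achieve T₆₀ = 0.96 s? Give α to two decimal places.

0.11

Required total absorption A = 0.161·2072/0.96 = 347.49 m².
Absorption from the other surfaces = 152·0.42 + 285·0.82 + 498·0.07 = 332.40 m², so the carpet must supply 15.09 m² over 133 m².
α = 15.09/133 = 0.113.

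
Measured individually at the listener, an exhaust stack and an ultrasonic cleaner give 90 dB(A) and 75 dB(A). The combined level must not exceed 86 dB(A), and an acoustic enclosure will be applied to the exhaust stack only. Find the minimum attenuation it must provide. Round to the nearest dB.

4 dB

The untreated sources together contribute 10^(75/10) = 3.162e+07, i.e. 75.00 dB(A).
To meet 86 dB(A) overall, the treated exhaust stack may contribute at most 10^(86/10) − 3.162e+07 = 3.665e+08, i.e. 85.64 dB(A).
Required insertion loss = 90 − 85.64 = 4.36 dB.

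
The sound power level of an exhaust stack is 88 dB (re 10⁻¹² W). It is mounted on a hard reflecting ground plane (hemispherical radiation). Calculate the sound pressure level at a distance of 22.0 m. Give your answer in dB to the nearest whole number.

The power spreads over a hemisphere of area 2π·r², so L_p = L_w − 10·log₁₀(2π·r²).
2π·r² = 3041 m², 10·log₁₀ of that is 34.830 dB.
L_p = 88 − 34.830 = 53.17 dB.

53 dB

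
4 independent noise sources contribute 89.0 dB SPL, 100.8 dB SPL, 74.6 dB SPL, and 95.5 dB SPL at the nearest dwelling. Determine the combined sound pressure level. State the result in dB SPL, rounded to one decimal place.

102.1 dB SPL

For uncorrelated sources the intensities add, so convert each level to linear form, sum, and take 10·log₁₀ of the total.
Σ 10^(L/10) = 10^(89.0/10) + 10^(100.8/10) + 10^(74.6/10) + 10^(95.5/10) = 1.639e+10.
L_total = 10·log₁₀(1.639e+10) = 102.15 dB SPL.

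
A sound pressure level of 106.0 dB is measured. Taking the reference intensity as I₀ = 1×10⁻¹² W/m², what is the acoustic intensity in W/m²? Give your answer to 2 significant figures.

L = 10·log₁₀(I/I₀) ⇒ I = I₀·10^(L/10) = 10⁻¹² × 10^10.60.

0.040 W/m²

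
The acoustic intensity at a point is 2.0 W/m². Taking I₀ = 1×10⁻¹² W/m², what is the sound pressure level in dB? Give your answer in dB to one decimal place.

I/I₀ = 2.0/10⁻¹² = 2.0×10^12, and L = 10·log₁₀(I/I₀).
L = 10·(0.3010 + 12) = 123.01 dB.

123.0 dB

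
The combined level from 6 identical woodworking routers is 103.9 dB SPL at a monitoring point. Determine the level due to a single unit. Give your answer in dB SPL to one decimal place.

For N identical incoherent sources L_total = L₁ + 10·log₁₀ N, so L₁ = 103.9 − 10·log₁₀(6) = 103.9 − 7.782.

96.1 dB SPL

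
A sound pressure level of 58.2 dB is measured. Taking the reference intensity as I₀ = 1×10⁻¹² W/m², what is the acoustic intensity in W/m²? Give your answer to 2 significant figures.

I/I₀ = 10^(58.2/10) = 6.607e+05, so I = 6.607e+05 × 10⁻¹² W/m².

6.6e-07 W/m²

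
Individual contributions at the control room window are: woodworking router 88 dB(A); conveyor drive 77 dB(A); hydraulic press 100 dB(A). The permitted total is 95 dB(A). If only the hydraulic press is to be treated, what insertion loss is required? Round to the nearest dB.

Fixed contribution from the other sources: Σ 10^(L/10) = 10^(88/10) + 10^(77/10) = 6.811e+08 (88.33 dB(A)).
The limit corresponds to 10^(95/10) = 3.162e+09; subtracting the fixed part leaves 2.481e+09 for the hydraulic press, i.e. 93.95 dB(A).
Required insertion loss = 100 − 93.95 = 6.05 dB.

6 dB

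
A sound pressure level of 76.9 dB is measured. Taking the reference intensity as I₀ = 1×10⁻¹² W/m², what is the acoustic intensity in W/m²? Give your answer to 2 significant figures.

4.9e-05 W/m²

I/I₀ = 10^(76.9/10) = 4.898e+07, so I = 4.898e+07 × 10⁻¹² W/m².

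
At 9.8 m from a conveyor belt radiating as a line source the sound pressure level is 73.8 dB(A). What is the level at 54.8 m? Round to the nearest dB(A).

For a line source, L₂ = L₁ − 10·log₁₀(r₂/r₁).
L₂ = 73.8 − 10·log₁₀(54.8/9.8) = 73.8 − 7.476 = 66.32 dB(A).

66 dB(A)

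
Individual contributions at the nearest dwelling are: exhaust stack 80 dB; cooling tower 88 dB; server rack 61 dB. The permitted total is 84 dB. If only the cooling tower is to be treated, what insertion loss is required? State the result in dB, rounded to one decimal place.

6.2 dB

Everything except the cooling tower sums to 10^(80/10) + 10^(61/10) = 1.013e+08 in linear terms, 80.05 dB.
The limit corresponds to 10^(84/10) = 2.512e+08; subtracting the fixed part leaves 1.499e+08 for the cooling tower, i.e. 81.76 dB.
So the cooling tower must be reduced from 88 to 81.76 dB: IL = 6.24 dB.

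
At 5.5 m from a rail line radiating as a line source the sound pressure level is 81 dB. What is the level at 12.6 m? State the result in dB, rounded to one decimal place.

77.4 dB

For a line source, L₂ = L₁ − 10·log₁₀(r₂/r₁).
L₂ = 81 − 10·log₁₀(12.6/5.5) = 81 − 3.600 = 77.40 dB.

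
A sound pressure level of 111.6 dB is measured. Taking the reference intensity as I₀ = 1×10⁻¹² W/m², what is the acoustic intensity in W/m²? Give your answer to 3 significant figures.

0.145 W/m²

L = 10·log₁₀(I/I₀) ⇒ I = I₀·10^(L/10) = 10⁻¹² × 10^11.16.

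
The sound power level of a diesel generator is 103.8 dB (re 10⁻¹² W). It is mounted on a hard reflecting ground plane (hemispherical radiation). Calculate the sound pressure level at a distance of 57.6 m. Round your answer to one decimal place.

Free-field hemispherical radiation: L_p = L_w − 10·log₁₀(2π·r²), r = 57.6 m.
2π·r² = 2.085e+04 m², 10·log₁₀ of that is 43.190 dB.
L_p = 103.8 − 43.190 = 60.61 dB.

60.6 dB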